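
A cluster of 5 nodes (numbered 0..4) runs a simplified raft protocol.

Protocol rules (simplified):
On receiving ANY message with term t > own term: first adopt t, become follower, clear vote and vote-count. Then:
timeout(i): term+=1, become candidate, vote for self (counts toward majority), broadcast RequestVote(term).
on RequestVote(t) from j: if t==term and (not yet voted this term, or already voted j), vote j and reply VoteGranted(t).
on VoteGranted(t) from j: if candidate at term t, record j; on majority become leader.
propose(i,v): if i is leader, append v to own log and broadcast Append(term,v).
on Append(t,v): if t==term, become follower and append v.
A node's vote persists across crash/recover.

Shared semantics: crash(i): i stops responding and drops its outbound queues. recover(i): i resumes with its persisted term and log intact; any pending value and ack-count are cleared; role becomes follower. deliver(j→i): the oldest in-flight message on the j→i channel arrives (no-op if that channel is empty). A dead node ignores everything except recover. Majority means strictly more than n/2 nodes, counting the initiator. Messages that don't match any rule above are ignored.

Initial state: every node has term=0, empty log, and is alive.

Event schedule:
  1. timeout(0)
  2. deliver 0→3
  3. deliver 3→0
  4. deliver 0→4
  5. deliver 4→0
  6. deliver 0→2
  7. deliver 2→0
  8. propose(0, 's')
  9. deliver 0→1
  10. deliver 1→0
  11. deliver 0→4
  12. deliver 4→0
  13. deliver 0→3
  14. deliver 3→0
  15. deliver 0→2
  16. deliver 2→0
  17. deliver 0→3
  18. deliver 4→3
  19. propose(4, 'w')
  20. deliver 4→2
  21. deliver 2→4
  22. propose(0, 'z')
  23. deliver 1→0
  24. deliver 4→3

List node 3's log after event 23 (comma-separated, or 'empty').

s

e1 timeout(0): 0[cand,t=1,-]
e2 deliver 0→3: 3[foll,t=1,-]
e3 deliver 3→0: ·
e4 deliver 0→4: 4[foll,t=1,-]
e5 deliver 4→0: 0[lead,t=1,-]
e6 deliver 0→2: 2[foll,t=1,-]
e7 deliver 2→0: ·
e8 propose(0,'s'): 0[lead,t=1,s]
e9 deliver 0→1: 1[foll,t=1,-]
e10 deliver 1→0: ·
e11 deliver 0→4: 4[foll,t=1,s]
e12 deliver 4→0: ·
e13 deliver 0→3: 3[foll,t=1,s]
e14 deliver 3→0: ·
e15 deliver 0→2: 2[foll,t=1,s]
e16 deliver 2→0: ·
e17 deliver 0→3: ·
e18 deliver 4→3: ·
e19 propose(4,'w'): ·
e20 deliver 4→2: ·
e21 deliver 2→4: ·
e22 propose(0,'z'): 0[lead,t=1,s,z]
e23 deliver 1→0: ·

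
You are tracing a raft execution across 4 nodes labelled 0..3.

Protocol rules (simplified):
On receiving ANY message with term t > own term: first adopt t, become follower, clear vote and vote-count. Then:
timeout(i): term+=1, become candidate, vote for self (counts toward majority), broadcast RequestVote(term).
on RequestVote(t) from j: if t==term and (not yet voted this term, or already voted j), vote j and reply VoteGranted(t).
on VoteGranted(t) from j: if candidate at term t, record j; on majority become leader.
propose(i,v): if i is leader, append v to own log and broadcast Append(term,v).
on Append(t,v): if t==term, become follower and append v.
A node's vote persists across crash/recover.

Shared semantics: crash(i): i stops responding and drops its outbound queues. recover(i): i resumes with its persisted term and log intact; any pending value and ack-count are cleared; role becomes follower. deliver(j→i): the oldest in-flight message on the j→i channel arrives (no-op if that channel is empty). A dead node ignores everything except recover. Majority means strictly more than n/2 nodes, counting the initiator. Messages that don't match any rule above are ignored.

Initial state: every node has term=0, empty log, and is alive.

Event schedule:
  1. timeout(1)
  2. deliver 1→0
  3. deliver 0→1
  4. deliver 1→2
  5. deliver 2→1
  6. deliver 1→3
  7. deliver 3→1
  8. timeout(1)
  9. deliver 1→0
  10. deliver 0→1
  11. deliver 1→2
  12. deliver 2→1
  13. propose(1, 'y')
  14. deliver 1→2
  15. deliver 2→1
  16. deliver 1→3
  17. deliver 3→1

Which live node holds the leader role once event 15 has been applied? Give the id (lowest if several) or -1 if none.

1

after 1 — timeout(1): n1:cand/t1/[-]
after 2 — deliver 1→0: n0:foll/t1/[-]
after 3 — deliver 0→1: ·
after 4 — deliver 1→2: n2:foll/t1/[-]
after 5 — deliver 2→1: n1:lead/t1/[-]
after 6 — deliver 1→3: n3:foll/t1/[-]
after 7 — deliver 3→1: ·
after 8 — timeout(1): n1:cand/t2/[-]
after 9 — deliver 1→0: n0:foll/t2/[-]
after 10 — deliver 0→1: ·
after 11 — deliver 1→2: n2:foll/t2/[-]
after 12 — deliver 2→1: n1:lead/t2/[-]
after 13 — propose(1,'y'): n1:lead/t2/[y]
after 14 — deliver 1→2: n2:foll/t2/[y]
after 15 — deliver 2→1: ·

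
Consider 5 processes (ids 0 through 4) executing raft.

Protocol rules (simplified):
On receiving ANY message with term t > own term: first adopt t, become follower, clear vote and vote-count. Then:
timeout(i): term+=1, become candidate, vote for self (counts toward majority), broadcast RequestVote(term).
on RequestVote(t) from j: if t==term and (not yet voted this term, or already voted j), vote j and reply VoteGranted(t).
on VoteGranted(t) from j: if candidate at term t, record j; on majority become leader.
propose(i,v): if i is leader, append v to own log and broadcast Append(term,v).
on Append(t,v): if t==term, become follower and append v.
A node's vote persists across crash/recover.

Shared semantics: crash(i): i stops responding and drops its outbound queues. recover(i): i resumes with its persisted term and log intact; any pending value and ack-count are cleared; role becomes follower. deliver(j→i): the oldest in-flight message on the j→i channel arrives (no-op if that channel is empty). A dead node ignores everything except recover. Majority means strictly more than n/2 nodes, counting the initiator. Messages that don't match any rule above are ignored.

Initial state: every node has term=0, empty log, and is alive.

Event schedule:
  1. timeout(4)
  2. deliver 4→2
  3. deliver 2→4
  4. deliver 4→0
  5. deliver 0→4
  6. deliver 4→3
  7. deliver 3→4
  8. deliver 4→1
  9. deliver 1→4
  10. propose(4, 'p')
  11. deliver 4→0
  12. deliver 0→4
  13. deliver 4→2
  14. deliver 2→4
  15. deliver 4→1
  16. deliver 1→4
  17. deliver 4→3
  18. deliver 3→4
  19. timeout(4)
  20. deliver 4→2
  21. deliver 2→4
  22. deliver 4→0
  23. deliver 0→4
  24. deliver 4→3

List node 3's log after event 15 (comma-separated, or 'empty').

empty

1. timeout(4):  <4:cand t1 ->
2. deliver 4→2:  <2:foll t1 ->
3. deliver 2→4:  nop
4. deliver 4→0:  <0:foll t1 ->
5. deliver 0→4:  <4:lead t1 ->
6. deliver 4→3:  <3:foll t1 ->
7. deliver 3→4:  nop
8. deliver 4→1:  <1:foll t1 ->
9. deliver 1→4:  nop
10. propose(4,'p'):  <4:lead t1 p>
11. deliver 4→0:  <0:foll t1 p>
12. deliver 0→4:  nop
13. deliver 4→2:  <2:foll t1 p>
14. deliver 2→4:  nop
15. deliver 4→1:  <1:foll t1 p>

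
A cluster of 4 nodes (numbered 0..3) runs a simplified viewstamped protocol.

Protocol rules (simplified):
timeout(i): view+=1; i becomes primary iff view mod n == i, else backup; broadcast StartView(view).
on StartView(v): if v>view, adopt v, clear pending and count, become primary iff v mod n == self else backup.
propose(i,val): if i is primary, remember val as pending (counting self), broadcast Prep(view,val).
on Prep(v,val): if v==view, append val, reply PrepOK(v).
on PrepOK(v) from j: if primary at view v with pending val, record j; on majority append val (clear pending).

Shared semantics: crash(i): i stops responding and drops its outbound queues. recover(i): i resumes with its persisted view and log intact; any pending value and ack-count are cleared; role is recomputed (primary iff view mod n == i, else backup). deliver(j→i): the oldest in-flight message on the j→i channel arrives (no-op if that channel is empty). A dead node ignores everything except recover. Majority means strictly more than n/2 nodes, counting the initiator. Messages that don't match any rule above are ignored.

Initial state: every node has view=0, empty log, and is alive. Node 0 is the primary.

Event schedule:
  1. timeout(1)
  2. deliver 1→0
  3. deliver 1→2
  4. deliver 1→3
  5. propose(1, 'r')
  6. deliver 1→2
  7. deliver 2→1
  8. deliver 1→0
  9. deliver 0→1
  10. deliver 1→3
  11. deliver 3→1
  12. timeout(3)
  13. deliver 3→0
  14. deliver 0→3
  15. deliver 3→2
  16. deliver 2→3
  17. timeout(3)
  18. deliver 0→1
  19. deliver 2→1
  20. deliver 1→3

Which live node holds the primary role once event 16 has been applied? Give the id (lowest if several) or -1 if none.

1

step 1 timeout(1): 1={prim,v=1,log=-}
step 2 deliver 1→0: 0={back,v=1,log=-}
step 3 deliver 1→2: 2={back,v=1,log=-}
step 4 deliver 1→3: 3={back,v=1,log=-}
step 5 propose(1,'r'): —
step 6 deliver 1→2: 2={back,v=1,log=r}
step 7 deliver 2→1: —
step 8 deliver 1→0: 0={back,v=1,log=r}
step 9 deliver 0→1: 1={prim,v=1,log=r}
step 10 deliver 1→3: 3={back,v=1,log=r}
step 11 deliver 3→1: —
step 12 timeout(3): 3={back,v=2,log=r}
step 13 deliver 3→0: 0={back,v=2,log=r}
step 14 deliver 0→3: —
step 15 deliver 3→2: 2={prim,v=2,log=r}
step 16 deliver 2→3: —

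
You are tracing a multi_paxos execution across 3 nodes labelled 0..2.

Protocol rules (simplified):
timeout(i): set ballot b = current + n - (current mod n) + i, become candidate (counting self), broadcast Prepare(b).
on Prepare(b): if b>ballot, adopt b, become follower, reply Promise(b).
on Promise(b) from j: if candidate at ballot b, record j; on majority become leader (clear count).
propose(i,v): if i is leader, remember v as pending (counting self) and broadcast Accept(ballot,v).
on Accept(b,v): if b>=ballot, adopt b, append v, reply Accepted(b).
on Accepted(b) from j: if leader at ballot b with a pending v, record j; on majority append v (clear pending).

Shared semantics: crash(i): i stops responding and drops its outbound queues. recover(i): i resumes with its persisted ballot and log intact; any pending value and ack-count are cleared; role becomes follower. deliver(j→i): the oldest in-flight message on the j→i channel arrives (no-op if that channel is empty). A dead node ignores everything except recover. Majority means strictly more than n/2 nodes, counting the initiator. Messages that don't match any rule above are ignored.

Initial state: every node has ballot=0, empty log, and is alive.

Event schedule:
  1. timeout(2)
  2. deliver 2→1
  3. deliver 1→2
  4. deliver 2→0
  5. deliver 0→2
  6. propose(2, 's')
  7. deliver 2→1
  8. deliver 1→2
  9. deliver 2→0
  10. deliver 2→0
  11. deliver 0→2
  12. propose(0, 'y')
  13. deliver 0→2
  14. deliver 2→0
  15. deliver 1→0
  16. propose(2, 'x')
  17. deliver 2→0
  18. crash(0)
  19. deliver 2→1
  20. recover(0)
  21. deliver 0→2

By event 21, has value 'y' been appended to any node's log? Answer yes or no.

1. timeout(2):  <2:cand b5 ->
2. deliver 2→1:  <1:foll b5 ->
3. deliver 1→2:  <2:lead b5 ->
4. deliver 2→0:  <0:foll b5 ->
5. deliver 0→2:  nop
6. propose(2,'s'):  nop
7. deliver 2→1:  <1:foll b5 s>
8. deliver 1→2:  <2:lead b5 s>
9. deliver 2→0:  <0:foll b5 s>
10. deliver 2→0:  nop
11. deliver 0→2:  nop
12. propose(0,'y'):  nop
13. deliver 0→2:  nop
14. deliver 2→0:  nop
15. deliver 1→0:  nop
16. propose(2,'x'):  nop
17. deliver 2→0:  <0:foll b5 s,x>
18. crash(0):  <0:✗foll b5 s,x>
19. deliver 2→1:  <1:foll b5 s,x>
20. recover(0):  <0:foll b5 s,x>
21. deliver 0→2:  nop

no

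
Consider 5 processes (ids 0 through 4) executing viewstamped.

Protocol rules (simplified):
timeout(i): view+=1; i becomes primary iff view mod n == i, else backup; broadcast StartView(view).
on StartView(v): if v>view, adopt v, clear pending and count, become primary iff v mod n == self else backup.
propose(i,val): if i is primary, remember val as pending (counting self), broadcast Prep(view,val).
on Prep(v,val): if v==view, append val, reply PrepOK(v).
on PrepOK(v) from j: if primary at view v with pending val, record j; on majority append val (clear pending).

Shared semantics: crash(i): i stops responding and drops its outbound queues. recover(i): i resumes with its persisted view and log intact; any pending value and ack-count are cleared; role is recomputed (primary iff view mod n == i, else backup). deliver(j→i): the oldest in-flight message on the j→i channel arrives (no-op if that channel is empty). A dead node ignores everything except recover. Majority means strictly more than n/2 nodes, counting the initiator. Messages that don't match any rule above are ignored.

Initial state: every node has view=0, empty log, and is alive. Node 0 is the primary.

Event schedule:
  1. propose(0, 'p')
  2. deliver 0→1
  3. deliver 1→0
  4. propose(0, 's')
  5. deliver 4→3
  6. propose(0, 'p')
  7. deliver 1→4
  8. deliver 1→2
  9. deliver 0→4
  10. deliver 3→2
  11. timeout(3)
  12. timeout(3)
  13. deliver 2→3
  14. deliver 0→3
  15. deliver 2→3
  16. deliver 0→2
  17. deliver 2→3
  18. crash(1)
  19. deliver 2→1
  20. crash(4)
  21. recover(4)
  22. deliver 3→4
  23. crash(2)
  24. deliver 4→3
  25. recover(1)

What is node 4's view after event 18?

[1] propose(0,'p') → ∅
[2] deliver 0→1 → N1(back v0 [p])
[3] deliver 1→0 → ∅
[4] propose(0,'s') → ∅
[5] deliver 4→3 → ∅
[6] propose(0,'p') → ∅
[7] deliver 1→4 → ∅
[8] deliver 1→2 → ∅
[9] deliver 0→4 → N4(back v0 [p])
[10] deliver 3→2 → ∅
[11] timeout(3) → N3(back v1 [-])
[12] timeout(3) → N3(back v2 [-])
[13] deliver 2→3 → ∅
[14] deliver 0→3 → ∅
[15] deliver 2→3 → ∅
[16] deliver 0→2 → N2(back v0 [p])
[17] deliver 2→3 → ∅
[18] crash(1) → N1(✗back v0 [p])

0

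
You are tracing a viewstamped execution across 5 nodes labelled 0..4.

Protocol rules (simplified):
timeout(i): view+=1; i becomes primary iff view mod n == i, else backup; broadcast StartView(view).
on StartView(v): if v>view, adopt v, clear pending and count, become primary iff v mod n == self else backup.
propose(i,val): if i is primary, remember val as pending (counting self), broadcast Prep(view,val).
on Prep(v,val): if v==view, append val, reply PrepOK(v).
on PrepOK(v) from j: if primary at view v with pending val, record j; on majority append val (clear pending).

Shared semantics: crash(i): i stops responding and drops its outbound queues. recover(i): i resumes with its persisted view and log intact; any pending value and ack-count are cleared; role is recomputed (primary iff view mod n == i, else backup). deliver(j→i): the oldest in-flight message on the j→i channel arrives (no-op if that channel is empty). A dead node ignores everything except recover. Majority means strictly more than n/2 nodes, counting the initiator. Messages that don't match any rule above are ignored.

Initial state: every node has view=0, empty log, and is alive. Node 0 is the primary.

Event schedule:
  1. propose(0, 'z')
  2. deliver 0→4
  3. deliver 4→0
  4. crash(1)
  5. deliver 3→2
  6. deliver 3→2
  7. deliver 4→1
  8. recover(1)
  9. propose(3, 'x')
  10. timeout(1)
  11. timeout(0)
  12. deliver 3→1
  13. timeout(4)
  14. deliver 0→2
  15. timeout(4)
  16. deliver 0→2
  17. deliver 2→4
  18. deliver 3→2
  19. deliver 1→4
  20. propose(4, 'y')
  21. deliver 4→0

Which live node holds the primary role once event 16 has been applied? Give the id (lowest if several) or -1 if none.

after 1 — propose(0,'z'): ·
after 2 — deliver 0→4: n4:back/v0/[z]
after 3 — deliver 4→0: ·
after 4 — crash(1): n1:✗back/v0/[-]
after 5 — deliver 3→2: ·
after 6 — deliver 3→2: ·
after 7 — deliver 4→1: ·
after 8 — recover(1): n1:back/v0/[-]
after 9 — propose(3,'x'): ·
after 10 — timeout(1): n1:prim/v1/[-]
after 11 — timeout(0): n0:back/v1/[-]
after 12 — deliver 3→1: ·
after 13 — timeout(4): n4:back/v1/[z]
after 14 — deliver 0→2: n2:back/v0/[z]
after 15 — timeout(4): n4:back/v2/[z]
after 16 — deliver 0→2: n2:back/v1/[z]

1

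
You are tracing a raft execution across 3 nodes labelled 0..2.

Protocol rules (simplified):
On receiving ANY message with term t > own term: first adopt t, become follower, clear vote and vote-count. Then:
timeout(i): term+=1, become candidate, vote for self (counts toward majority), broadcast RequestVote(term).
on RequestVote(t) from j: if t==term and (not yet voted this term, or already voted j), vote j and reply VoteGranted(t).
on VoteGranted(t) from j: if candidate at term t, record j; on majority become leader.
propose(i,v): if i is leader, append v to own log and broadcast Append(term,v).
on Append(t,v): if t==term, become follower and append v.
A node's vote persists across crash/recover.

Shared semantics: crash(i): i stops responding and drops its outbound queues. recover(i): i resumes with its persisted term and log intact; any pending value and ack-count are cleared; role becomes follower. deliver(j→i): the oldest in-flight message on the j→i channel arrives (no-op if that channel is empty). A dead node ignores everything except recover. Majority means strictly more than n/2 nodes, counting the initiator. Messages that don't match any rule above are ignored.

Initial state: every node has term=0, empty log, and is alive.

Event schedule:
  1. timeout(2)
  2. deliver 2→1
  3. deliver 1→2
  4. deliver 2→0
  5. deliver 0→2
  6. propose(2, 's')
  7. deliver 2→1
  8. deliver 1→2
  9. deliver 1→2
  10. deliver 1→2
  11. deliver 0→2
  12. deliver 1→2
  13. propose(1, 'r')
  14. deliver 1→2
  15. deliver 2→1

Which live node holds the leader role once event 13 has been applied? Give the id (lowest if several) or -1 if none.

2

after 1 — timeout(2): n2:cand/t1/[-]
after 2 — deliver 2→1: n1:foll/t1/[-]
after 3 — deliver 1→2: n2:lead/t1/[-]
after 4 — deliver 2→0: n0:foll/t1/[-]
after 5 — deliver 0→2: ·
after 6 — propose(2,'s'): n2:lead/t1/[s]
after 7 — deliver 2→1: n1:foll/t1/[s]
after 8 — deliver 1→2: ·
after 9 — deliver 1→2: ·
after 10 — deliver 1→2: ·
after 11 — deliver 0→2: ·
after 12 — deliver 1→2: ·
after 13 — propose(1,'r'): ·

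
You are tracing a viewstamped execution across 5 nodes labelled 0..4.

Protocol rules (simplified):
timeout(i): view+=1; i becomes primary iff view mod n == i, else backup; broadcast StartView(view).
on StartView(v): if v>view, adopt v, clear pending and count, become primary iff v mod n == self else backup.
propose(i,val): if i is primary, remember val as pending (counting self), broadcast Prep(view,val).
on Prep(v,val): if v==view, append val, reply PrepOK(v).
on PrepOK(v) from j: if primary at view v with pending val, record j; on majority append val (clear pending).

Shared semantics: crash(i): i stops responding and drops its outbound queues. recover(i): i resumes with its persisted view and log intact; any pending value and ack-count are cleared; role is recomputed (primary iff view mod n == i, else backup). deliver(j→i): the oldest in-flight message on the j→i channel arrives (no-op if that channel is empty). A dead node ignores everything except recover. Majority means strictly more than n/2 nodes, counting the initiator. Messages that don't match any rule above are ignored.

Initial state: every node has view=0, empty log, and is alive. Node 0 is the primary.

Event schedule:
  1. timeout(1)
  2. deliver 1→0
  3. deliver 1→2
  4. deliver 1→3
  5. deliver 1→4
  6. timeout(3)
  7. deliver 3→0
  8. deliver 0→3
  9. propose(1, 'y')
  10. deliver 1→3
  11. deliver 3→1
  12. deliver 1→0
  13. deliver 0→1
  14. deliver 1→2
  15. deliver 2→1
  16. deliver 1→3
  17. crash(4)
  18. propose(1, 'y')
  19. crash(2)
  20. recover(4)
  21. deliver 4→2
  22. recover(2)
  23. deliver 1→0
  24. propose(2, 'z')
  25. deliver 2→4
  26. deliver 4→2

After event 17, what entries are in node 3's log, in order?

[1] timeout(1) → N1(prim v1 [-])
[2] deliver 1→0 → N0(back v1 [-])
[3] deliver 1→2 → N2(back v1 [-])
[4] deliver 1→3 → N3(back v1 [-])
[5] deliver 1→4 → N4(back v1 [-])
[6] timeout(3) → N3(back v2 [-])
[7] deliver 3→0 → N0(back v2 [-])
[8] deliver 0→3 → ∅
[9] propose(1,'y') → ∅
[10] deliver 1→3 → ∅
[11] deliver 3→1 → N1(back v2 [-])
[12] deliver 1→0 → ∅
[13] deliver 0→1 → ∅
[14] deliver 1→2 → N2(back v1 [y])
[15] deliver 2→1 → ∅
[16] deliver 1→3 → ∅
[17] crash(4) → N4(✗back v1 [-])

empty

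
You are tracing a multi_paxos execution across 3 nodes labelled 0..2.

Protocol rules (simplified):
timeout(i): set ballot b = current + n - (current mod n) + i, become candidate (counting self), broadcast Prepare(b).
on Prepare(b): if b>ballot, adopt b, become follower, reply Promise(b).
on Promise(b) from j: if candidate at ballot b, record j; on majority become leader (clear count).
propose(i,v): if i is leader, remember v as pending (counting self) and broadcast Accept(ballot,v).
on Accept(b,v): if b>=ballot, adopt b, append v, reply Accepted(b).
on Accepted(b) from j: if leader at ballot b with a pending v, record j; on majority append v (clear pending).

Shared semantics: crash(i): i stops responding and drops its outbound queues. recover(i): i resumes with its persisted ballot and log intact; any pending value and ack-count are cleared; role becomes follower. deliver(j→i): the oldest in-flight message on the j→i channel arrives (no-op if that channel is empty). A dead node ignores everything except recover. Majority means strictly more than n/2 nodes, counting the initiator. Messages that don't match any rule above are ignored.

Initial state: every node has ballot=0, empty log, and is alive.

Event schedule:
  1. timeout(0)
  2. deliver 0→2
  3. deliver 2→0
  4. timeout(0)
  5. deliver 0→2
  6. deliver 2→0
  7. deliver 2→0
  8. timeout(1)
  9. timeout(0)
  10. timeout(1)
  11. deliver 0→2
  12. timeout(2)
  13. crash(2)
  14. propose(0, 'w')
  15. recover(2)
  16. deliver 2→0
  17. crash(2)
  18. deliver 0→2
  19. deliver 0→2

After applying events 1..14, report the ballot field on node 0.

after 1 — timeout(0): n0:cand/b3/[-]
after 2 — deliver 0→2: n2:foll/b3/[-]
after 3 — deliver 2→0: n0:lead/b3/[-]
after 4 — timeout(0): n0:cand/b6/[-]
after 5 — deliver 0→2: n2:foll/b6/[-]
after 6 — deliver 2→0: n0:lead/b6/[-]
after 7 — deliver 2→0: ·
after 8 — timeout(1): n1:cand/b4/[-]
after 9 — timeout(0): n0:cand/b9/[-]
after 10 — timeout(1): n1:cand/b7/[-]
after 11 — deliver 0→2: n2:foll/b9/[-]
after 12 — timeout(2): n2:cand/b14/[-]
after 13 — crash(2): n2:✗cand/b14/[-]
after 14 — propose(0,'w'): ·

9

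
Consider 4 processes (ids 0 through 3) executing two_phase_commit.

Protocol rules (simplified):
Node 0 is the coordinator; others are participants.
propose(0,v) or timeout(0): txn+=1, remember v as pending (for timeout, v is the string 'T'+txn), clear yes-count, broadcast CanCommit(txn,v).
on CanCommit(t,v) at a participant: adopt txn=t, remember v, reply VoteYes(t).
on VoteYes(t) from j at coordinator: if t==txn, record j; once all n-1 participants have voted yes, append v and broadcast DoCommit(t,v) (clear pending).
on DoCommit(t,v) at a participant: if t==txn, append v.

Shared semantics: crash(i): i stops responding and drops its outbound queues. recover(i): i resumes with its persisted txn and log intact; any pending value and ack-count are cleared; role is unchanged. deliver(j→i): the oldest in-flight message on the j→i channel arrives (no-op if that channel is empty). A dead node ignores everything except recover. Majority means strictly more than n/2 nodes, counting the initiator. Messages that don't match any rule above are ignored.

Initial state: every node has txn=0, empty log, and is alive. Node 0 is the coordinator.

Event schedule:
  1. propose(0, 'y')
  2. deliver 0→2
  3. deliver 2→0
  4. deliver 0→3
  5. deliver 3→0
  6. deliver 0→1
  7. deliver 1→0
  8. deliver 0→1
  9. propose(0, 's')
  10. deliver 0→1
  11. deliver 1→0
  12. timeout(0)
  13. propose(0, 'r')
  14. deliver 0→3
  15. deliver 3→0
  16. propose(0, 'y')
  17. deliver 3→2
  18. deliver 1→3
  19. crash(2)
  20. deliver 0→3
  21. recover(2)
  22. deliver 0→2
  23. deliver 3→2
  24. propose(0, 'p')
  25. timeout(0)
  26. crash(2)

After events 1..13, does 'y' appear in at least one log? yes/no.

yes

e1 propose(0,'y'): 0[coor,t=1,-]
e2 deliver 0→2: 2[part,t=1,-]
e3 deliver 2→0: ·
e4 deliver 0→3: 3[part,t=1,-]
e5 deliver 3→0: ·
e6 deliver 0→1: 1[part,t=1,-]
e7 deliver 1→0: 0[coor,t=1,y]
e8 deliver 0→1: 1[part,t=1,y]
e9 propose(0,'s'): 0[coor,t=2,y]
e10 deliver 0→1: 1[part,t=2,y]
e11 deliver 1→0: ·
e12 timeout(0): 0[coor,t=3,y]
e13 propose(0,'r'): 0[coor,t=4,y]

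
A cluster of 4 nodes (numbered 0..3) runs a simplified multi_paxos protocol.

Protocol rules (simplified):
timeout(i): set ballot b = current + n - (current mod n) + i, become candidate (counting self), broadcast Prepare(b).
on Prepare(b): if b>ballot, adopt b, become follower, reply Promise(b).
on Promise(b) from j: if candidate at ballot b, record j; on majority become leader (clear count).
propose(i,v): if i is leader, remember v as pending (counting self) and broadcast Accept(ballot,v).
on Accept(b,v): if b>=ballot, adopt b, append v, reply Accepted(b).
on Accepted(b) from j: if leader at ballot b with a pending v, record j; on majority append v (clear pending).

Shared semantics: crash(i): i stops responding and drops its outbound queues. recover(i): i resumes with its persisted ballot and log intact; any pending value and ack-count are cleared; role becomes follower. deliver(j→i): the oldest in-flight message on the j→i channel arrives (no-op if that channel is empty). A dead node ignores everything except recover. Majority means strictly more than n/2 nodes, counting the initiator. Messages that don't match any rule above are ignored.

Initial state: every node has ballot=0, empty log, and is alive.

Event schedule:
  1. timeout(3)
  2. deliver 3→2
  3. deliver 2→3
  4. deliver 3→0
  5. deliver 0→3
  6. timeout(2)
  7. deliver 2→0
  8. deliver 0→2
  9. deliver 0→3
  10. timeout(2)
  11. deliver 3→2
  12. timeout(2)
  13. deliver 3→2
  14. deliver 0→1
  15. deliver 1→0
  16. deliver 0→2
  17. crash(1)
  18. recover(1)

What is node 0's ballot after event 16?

[1] timeout(3) → N3(cand b7 [-])
[2] deliver 3→2 → N2(foll b7 [-])
[3] deliver 2→3 → ∅
[4] deliver 3→0 → N0(foll b7 [-])
[5] deliver 0→3 → N3(lead b7 [-])
[6] timeout(2) → N2(cand b10 [-])
[7] deliver 2→0 → N0(foll b10 [-])
[8] deliver 0→2 → ∅
[9] deliver 0→3 → ∅
[10] timeout(2) → N2(cand b14 [-])
[11] deliver 3→2 → ∅
[12] timeout(2) → N2(cand b18 [-])
[13] deliver 3→2 → ∅
[14] deliver 0→1 → ∅
[15] deliver 1→0 → ∅
[16] deliver 0→2 → ∅

10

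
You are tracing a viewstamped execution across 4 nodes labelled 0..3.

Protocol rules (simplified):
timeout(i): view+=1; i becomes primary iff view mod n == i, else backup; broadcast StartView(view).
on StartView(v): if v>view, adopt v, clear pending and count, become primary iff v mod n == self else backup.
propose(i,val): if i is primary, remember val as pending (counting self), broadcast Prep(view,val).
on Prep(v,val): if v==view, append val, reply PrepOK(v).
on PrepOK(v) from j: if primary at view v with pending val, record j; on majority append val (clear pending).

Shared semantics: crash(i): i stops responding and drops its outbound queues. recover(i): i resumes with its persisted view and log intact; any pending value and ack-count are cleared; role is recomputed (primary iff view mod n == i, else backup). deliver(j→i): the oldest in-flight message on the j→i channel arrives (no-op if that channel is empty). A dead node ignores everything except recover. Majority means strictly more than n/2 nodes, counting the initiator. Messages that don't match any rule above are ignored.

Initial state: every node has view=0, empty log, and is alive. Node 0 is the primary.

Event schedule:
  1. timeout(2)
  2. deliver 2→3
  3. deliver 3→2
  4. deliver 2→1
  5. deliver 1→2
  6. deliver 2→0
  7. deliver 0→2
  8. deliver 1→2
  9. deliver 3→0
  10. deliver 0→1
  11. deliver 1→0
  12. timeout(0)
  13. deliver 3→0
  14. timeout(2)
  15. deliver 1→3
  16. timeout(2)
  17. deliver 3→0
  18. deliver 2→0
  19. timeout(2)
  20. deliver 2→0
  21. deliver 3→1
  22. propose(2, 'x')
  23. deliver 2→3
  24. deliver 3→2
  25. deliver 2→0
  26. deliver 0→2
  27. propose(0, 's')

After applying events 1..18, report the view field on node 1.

1

1. timeout(2):  <2:back v1 ->
2. deliver 2→3:  <3:back v1 ->
3. deliver 3→2:  nop
4. deliver 2→1:  <1:prim v1 ->
5. deliver 1→2:  nop
6. deliver 2→0:  <0:back v1 ->
7. deliver 0→2:  nop
8. deliver 1→2:  nop
9. deliver 3→0:  nop
10. deliver 0→1:  nop
11. deliver 1→0:  nop
12. timeout(0):  <0:back v2 ->
13. deliver 3→0:  nop
14. timeout(2):  <2:prim v2 ->
15. deliver 1→3:  nop
16. timeout(2):  <2:back v3 ->
17. deliver 3→0:  nop
18. deliver 2→0:  nop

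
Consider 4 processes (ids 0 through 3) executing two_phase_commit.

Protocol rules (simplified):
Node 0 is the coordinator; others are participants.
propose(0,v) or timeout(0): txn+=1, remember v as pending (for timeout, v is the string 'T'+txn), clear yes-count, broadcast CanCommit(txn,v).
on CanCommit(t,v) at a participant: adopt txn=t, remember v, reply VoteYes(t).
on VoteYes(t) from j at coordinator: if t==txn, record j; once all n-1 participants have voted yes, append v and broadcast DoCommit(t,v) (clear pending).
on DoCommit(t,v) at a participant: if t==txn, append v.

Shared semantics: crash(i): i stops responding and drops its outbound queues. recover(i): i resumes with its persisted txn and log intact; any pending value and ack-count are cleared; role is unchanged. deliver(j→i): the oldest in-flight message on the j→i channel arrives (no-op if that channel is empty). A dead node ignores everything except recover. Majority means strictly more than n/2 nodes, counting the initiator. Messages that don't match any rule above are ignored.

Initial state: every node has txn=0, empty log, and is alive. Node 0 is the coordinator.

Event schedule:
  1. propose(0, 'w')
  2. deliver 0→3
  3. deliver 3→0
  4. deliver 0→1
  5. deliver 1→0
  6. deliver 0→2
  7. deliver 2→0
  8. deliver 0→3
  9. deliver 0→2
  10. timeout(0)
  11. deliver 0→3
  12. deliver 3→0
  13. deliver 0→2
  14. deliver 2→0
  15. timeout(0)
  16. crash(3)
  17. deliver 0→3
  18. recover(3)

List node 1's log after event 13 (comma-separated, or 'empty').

[1] propose(0,'w') → N0(coor t1 [-])
[2] deliver 0→3 → N3(part t1 [-])
[3] deliver 3→0 → ∅
[4] deliver 0→1 → N1(part t1 [-])
[5] deliver 1→0 → ∅
[6] deliver 0→2 → N2(part t1 [-])
[7] deliver 2→0 → N0(coor t1 [w])
[8] deliver 0→3 → N3(part t1 [w])
[9] deliver 0→2 → N2(part t1 [w])
[10] timeout(0) → N0(coor t2 [w])
[11] deliver 0→3 → N3(part t2 [w])
[12] deliver 3→0 → ∅
[13] deliver 0→2 → N2(part t2 [w])

empty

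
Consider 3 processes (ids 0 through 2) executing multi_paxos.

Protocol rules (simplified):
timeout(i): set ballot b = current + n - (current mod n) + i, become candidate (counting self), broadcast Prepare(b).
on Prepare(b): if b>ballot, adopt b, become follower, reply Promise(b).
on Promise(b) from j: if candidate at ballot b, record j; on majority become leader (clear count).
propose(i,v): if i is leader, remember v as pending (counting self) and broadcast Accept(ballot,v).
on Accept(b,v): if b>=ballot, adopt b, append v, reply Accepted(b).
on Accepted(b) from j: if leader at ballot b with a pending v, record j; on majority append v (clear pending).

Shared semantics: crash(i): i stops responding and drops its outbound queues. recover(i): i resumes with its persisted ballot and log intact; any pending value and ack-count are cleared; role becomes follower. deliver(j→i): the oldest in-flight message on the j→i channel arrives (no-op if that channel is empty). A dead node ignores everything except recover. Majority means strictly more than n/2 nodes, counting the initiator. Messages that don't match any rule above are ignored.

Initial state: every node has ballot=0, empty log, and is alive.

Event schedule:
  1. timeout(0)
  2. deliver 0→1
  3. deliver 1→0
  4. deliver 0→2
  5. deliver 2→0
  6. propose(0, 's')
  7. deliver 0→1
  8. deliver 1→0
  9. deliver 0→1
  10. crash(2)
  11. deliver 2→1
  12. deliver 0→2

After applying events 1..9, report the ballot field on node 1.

step 1 timeout(0): 0={cand,b=3,log=-}
step 2 deliver 0→1: 1={foll,b=3,log=-}
step 3 deliver 1→0: 0={lead,b=3,log=-}
step 4 deliver 0→2: 2={foll,b=3,log=-}
step 5 deliver 2→0: —
step 6 propose(0,'s'): —
step 7 deliver 0→1: 1={foll,b=3,log=s}
step 8 deliver 1→0: 0={lead,b=3,log=s}
step 9 deliver 0→1: —

3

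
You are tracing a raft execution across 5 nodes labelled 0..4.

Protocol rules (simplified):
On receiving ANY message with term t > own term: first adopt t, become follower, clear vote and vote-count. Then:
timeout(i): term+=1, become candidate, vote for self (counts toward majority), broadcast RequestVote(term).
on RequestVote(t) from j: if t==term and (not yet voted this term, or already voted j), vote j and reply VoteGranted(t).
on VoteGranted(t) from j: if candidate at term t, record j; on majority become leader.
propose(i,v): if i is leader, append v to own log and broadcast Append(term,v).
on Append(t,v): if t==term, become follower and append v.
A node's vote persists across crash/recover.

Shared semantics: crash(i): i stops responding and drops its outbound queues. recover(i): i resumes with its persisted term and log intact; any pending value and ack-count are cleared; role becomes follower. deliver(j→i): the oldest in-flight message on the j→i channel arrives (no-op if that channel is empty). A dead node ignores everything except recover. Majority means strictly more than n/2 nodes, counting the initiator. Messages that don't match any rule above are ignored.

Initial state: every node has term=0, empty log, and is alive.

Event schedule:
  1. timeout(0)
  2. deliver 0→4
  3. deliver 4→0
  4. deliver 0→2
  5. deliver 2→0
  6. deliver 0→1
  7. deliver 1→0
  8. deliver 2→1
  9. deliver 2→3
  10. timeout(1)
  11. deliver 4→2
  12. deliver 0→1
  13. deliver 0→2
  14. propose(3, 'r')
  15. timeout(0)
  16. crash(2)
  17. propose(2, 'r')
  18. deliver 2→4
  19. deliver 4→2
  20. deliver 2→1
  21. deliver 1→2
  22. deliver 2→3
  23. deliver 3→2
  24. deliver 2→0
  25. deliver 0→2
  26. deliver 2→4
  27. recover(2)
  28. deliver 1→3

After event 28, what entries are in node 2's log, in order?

empty

step 1 timeout(0): 0={cand,t=1,log=-}
step 2 deliver 0→4: 4={foll,t=1,log=-}
step 3 deliver 4→0: —
step 4 deliver 0→2: 2={foll,t=1,log=-}
step 5 deliver 2→0: 0={lead,t=1,log=-}
step 6 deliver 0→1: 1={foll,t=1,log=-}
step 7 deliver 1→0: —
step 8 deliver 2→1: —
step 9 deliver 2→3: —
step 10 timeout(1): 1={cand,t=2,log=-}
step 11 deliver 4→2: —
step 12 deliver 0→1: —
step 13 deliver 0→2: —
step 14 propose(3,'r'): —
step 15 timeout(0): 0={cand,t=2,log=-}
step 16 crash(2): 2={✗foll,t=1,log=-}
step 17 propose(2,'r'): —
step 18 deliver 2→4: —
step 19 deliver 4→2: —
step 20 deliver 2→1: —
step 21 deliver 1→2: —
step 22 deliver 2→3: —
step 23 deliver 3→2: —
step 24 deliver 2→0: —
step 25 deliver 0→2: —
step 26 deliver 2→4: —
step 27 recover(2): 2={foll,t=1,log=-}
step 28 deliver 1→3: 3={foll,t=2,log=-}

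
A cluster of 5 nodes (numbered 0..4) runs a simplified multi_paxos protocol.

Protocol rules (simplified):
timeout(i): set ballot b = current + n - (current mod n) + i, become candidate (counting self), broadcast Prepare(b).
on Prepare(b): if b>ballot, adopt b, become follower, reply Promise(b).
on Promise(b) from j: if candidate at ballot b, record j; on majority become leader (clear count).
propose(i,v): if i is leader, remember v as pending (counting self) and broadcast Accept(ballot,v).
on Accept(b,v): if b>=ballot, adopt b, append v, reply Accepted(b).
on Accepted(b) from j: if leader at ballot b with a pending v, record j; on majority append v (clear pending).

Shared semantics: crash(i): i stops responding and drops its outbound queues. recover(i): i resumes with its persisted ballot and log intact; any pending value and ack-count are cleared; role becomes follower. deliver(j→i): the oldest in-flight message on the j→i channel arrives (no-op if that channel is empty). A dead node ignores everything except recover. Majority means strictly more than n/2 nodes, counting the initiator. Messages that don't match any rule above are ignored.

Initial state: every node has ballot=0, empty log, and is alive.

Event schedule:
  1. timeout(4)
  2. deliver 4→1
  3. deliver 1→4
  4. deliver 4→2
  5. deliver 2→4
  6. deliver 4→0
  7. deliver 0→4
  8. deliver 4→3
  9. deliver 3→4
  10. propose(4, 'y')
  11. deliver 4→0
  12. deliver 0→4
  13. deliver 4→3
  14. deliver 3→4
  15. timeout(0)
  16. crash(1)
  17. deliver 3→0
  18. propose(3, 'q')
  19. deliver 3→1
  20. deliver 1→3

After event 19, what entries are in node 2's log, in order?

empty

e1 timeout(4): 4[cand,b=9,-]
e2 deliver 4→1: 1[foll,b=9,-]
e3 deliver 1→4: ·
e4 deliver 4→2: 2[foll,b=9,-]
e5 deliver 2→4: 4[lead,b=9,-]
e6 deliver 4→0: 0[foll,b=9,-]
e7 deliver 0→4: ·
e8 deliver 4→3: 3[foll,b=9,-]
e9 deliver 3→4: ·
e10 propose(4,'y'): ·
e11 deliver 4→0: 0[foll,b=9,y]
e12 deliver 0→4: ·
e13 deliver 4→3: 3[foll,b=9,y]
e14 deliver 3→4: 4[lead,b=9,y]
e15 timeout(0): 0[cand,b=10,y]
e16 crash(1): 1[✗foll,b=9,-]
e17 deliver 3→0: ·
e18 propose(3,'q'): ·
e19 deliver 3→1: ·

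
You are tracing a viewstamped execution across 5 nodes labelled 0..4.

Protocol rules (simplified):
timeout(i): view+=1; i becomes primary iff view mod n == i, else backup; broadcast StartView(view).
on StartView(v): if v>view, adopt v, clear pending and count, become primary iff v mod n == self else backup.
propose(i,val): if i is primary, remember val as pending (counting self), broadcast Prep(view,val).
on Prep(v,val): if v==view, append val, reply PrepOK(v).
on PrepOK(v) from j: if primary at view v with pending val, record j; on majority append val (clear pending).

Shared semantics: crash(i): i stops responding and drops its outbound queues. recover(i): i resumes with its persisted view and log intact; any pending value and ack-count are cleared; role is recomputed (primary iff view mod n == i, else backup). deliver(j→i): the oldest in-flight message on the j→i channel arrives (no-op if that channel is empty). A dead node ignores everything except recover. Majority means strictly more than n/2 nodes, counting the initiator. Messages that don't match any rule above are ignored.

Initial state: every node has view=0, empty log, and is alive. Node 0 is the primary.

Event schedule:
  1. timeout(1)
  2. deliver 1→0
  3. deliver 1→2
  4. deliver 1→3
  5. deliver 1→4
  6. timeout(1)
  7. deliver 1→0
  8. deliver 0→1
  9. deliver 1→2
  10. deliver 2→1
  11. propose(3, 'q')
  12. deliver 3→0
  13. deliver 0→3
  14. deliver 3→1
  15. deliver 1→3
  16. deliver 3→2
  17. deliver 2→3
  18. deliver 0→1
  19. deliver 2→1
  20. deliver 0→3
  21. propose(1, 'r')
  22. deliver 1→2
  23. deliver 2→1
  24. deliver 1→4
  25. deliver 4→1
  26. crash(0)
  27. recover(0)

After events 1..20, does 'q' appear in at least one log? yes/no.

after 1 — timeout(1): n1:prim/v1/[-]
after 2 — deliver 1→0: n0:back/v1/[-]
after 3 — deliver 1→2: n2:back/v1/[-]
after 4 — deliver 1→3: n3:back/v1/[-]
after 5 — deliver 1→4: n4:back/v1/[-]
after 6 — timeout(1): n1:back/v2/[-]
after 7 — deliver 1→0: n0:back/v2/[-]
after 8 — deliver 0→1: ·
after 9 — deliver 1→2: n2:prim/v2/[-]
after 10 — deliver 2→1: ·
after 11 — propose(3,'q'): ·
after 12 — deliver 3→0: ·
after 13 — deliver 0→3: ·
after 14 — deliver 3→1: ·
after 15 — deliver 1→3: n3:back/v2/[-]
after 16 — deliver 3→2: ·
after 17 — deliver 2→3: ·
after 18 — deliver 0→1: ·
after 19 — deliver 2→1: ·
after 20 — deliver 0→3: ·

no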